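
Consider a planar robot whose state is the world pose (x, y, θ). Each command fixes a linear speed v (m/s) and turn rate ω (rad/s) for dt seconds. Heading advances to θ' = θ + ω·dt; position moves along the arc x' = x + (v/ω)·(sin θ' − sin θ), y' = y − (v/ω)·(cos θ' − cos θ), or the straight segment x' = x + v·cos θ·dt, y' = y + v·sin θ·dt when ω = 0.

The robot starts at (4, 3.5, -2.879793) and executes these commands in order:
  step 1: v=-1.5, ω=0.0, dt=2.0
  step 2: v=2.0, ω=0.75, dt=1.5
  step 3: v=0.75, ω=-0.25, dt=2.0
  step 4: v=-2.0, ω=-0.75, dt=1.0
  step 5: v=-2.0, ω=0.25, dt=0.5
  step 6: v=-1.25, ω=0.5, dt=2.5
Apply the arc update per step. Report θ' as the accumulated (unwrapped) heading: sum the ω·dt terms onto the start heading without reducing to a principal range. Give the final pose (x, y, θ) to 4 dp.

step 1: θ'=-2.8798 (straight) → pose (6.8978, 4.2765, -2.8798)
step 2: θ'=-1.7548 (R=2.6667) → pose (4.9663, 2.1885, -1.7548)
step 3: θ'=-2.2548 (R=-3.0000) → pose (4.3421, 0.8417, -2.2548)
step 4: θ'=-3.0048 (R=2.6667) → pose (6.0453, 1.7984, -3.0048)
step 5: θ'=-2.8798 (R=-8.0000) → pose (7.0248, 1.9963, -2.8798)
step 6: θ'=-1.6298 (R=-2.5000) → pose (8.8734, 4.2637, -1.6298)

(8.8734, 4.2637, -1.6298)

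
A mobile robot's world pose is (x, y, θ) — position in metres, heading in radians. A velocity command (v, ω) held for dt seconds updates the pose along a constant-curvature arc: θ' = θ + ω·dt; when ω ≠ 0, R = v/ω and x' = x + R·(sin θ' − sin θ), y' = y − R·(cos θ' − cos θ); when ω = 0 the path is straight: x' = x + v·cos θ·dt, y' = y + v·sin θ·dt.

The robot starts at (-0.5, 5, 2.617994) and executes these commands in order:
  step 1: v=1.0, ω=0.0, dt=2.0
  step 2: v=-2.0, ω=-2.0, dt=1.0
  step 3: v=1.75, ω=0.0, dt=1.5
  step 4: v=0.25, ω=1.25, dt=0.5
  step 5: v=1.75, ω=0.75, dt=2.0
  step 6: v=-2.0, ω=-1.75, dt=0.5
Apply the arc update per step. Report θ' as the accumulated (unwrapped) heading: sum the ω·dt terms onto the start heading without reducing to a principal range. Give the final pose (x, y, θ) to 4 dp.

step 1: θ'=2.6180 (straight) → pose (-2.2321, 6.0000, 2.6180)
step 2: θ'=0.6180 (R=1.0000) → pose (-2.1526, 4.3189, 0.6180)
step 3: θ'=0.6180 (straight) → pose (-0.0132, 5.8399, 0.6180)
step 4: θ'=1.2430 (R=0.2000) → pose (0.0603, 5.9385, 1.2430)
step 5: θ'=2.7430 (R=2.3333) → pose (-1.2432, 8.8401, 2.7430)
step 6: θ'=1.8680 (R=1.1429) → pose (-0.5940, 8.1215, 1.8680)

(-0.5940, 8.1215, 1.8680)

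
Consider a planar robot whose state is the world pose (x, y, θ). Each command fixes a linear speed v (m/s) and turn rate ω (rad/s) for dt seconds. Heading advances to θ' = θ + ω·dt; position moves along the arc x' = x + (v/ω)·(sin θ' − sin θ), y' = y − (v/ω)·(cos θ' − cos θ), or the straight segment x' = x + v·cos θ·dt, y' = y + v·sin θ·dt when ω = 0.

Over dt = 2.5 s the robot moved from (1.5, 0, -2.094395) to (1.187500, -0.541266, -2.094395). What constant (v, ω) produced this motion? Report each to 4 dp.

Δθ = -2.094395 − -2.094395 = 0.000000
ω = Δθ/dt = 0.000000/2.5 = 0.0000
ω = 0 → v = (Δx·cos θ + Δy·sin θ)/dt = 0.2500

v = 0.2500, ω = 0.0000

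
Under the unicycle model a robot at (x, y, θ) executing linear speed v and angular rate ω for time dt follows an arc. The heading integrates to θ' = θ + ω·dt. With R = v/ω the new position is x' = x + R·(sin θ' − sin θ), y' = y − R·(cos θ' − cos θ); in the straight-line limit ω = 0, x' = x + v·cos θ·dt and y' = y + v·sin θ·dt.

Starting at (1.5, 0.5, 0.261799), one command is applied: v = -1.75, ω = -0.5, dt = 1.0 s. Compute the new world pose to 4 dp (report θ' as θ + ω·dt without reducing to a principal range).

(-0.2317, 0.4796, -0.2382)

θ' = 0.2618 + -0.5·1.0 = -0.2382
R = v/ω = -1.75/-0.5 = 3.5000
x' = 1.5 + 3.5000·(sin -0.2382 − sin 0.2618) = -0.2317
y' = 0.5 − 3.5000·(cos -0.2382 − cos 0.2618) = 0.4796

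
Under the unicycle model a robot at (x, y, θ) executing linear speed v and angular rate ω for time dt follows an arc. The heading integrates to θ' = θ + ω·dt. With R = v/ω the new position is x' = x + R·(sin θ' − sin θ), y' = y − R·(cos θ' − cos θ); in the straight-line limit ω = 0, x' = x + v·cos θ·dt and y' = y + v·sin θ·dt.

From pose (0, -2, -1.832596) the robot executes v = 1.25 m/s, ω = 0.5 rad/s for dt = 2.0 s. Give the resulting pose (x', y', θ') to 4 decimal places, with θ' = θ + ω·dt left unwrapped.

θ' = -1.8326 + 0.5·2.0 = -0.8326
R = v/ω = 1.25/0.5 = 2.5000
x' = 0 + 2.5000·(sin -0.8326 − sin -1.8326) = 0.5656
y' = -2 − 2.5000·(cos -0.8326 − cos -1.8326) = -4.3294

(0.5656, -4.3294, -0.8326)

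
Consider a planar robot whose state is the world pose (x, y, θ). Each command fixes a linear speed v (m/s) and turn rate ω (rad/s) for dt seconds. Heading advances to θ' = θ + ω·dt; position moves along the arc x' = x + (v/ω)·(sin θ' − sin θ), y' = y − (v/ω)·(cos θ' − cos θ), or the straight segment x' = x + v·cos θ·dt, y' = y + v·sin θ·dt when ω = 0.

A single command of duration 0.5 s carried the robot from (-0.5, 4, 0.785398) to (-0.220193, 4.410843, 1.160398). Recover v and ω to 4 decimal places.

Δθ = 1.160398 − 0.785398 = 0.375000
ω = Δθ/dt = 0.375000/0.5 = 0.7500
R = −Δy/(cos θ' − cos θ) = 1.3333
v = R·ω = 1.3333·0.7500 = 1.0000

v = 1.0000, ω = 0.7500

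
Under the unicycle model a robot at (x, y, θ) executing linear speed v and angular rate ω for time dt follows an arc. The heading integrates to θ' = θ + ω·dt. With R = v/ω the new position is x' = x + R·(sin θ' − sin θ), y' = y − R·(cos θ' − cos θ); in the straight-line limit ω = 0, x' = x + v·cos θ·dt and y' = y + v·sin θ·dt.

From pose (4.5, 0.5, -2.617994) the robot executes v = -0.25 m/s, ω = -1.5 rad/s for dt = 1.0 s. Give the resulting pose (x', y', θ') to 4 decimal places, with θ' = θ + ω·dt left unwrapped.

(4.7214, 0.4490, -4.1180)

θ' = -2.6180 + -1.5·1.0 = -4.1180
R = v/ω = -0.25/-1.5 = 0.1667
x' = 4.5 + 0.1667·(sin -4.1180 − sin -2.6180) = 4.7214
y' = 0.5 − 0.1667·(cos -4.1180 − cos -2.6180) = 0.4490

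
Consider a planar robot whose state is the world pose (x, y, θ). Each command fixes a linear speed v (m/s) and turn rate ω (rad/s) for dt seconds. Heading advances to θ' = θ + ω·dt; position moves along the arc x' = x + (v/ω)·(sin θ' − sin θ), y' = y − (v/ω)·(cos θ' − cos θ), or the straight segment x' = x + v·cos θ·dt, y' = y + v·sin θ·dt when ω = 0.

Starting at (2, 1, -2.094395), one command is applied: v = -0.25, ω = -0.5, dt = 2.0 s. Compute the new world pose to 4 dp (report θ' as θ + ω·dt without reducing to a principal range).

θ' = -2.0944 + -0.5·2.0 = -3.0944
R = v/ω = -0.25/-0.5 = 0.5000
x' = 2 + 0.5000·(sin -3.0944 − sin -2.0944) = 2.4094
y' = 1 − 0.5000·(cos -3.0944 − cos -2.0944) = 1.2494

(2.4094, 1.2494, -3.0944)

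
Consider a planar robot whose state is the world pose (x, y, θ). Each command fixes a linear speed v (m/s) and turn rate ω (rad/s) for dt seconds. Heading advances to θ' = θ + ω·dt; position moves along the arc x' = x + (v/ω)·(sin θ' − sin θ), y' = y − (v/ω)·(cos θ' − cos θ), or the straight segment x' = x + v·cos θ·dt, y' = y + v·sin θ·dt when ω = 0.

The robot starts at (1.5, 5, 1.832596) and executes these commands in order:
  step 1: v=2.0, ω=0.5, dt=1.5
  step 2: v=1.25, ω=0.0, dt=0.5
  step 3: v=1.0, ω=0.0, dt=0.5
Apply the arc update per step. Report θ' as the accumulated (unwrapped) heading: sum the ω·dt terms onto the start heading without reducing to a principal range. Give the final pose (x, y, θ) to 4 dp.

(-1.1961, 7.9525, 2.5826)

step 1: θ'=2.5826 (R=4.0000) → pose (-0.2424, 7.3559, 2.5826)
step 2: θ'=2.5826 (straight) → pose (-0.7722, 7.6873, 2.5826)
step 3: θ'=2.5826 (straight) → pose (-1.1961, 7.9525, 2.5826)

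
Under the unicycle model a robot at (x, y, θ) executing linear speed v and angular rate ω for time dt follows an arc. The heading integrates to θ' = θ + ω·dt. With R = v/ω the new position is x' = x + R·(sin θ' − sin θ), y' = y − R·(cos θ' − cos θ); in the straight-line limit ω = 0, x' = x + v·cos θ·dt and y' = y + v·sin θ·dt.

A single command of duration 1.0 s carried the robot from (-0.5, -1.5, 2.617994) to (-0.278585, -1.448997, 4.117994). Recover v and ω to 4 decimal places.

Δθ = 4.117994 − 2.617994 = 1.500000
ω = Δθ/dt = 1.500000/1.0 = 1.5000
R = Δx/(sin θ' − sin θ) = -0.1667
v = R·ω = -0.1667·1.5000 = -0.2500

v = -0.2500, ω = 1.5000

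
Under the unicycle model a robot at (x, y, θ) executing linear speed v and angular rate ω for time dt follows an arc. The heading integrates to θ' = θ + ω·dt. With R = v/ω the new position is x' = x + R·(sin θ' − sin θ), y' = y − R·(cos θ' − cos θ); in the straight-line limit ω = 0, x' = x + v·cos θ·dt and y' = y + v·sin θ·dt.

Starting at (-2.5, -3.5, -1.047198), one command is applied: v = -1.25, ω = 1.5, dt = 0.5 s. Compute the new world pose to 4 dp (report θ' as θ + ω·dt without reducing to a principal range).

(-2.9777, -3.1199, -0.2972)

θ' = -1.0472 + 1.5·0.5 = -0.2972
R = v/ω = -1.25/1.5 = -0.8333
x' = -2.5 + -0.8333·(sin -0.2972 − sin -1.0472) = -2.9777
y' = -3.5 − -0.8333·(cos -0.2972 − cos -1.0472) = -3.1199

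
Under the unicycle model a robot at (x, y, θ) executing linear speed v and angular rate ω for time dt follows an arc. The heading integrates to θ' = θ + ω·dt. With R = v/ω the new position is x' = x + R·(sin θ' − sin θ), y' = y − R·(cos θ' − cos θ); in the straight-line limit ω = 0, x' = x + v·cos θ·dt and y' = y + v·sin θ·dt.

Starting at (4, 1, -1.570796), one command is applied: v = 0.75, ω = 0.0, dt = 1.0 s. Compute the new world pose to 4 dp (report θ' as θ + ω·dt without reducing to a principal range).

θ' = -1.5708 + 0.0·1.0 = -1.5708
ω = 0 → straight: x' = 4 + 0.75·cos(-1.5708)·1.0 = 4.0000
y' = 1 + 0.75·sin(-1.5708)·1.0 = 0.2500

(4.0000, 0.2500, -1.5708)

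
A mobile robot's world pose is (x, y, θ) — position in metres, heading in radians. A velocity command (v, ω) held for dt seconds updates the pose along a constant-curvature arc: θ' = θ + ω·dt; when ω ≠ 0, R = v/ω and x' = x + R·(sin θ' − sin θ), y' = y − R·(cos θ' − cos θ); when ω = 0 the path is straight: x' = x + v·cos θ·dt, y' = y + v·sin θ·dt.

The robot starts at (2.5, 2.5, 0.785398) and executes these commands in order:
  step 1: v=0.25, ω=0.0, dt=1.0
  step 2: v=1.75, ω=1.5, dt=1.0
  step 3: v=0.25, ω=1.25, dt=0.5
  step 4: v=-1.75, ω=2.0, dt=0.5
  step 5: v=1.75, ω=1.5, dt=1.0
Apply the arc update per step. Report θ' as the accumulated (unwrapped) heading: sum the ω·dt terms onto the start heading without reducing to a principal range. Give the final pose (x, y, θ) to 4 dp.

(3.3540, 2.9644, 5.4104)

step 1: θ'=0.7854 (straight) → pose (2.6768, 2.6768, 0.7854)
step 2: θ'=2.2854 (R=1.1667) → pose (2.7331, 4.2663, 2.2854)
step 3: θ'=2.9104 (R=0.2000) → pose (2.6278, 4.3299, 2.9104)
step 4: θ'=3.9104 (R=-0.8750) → pose (3.4367, 4.5527, 3.9104)
step 5: θ'=5.4104 (R=1.1667) → pose (3.3540, 2.9644, 5.4104)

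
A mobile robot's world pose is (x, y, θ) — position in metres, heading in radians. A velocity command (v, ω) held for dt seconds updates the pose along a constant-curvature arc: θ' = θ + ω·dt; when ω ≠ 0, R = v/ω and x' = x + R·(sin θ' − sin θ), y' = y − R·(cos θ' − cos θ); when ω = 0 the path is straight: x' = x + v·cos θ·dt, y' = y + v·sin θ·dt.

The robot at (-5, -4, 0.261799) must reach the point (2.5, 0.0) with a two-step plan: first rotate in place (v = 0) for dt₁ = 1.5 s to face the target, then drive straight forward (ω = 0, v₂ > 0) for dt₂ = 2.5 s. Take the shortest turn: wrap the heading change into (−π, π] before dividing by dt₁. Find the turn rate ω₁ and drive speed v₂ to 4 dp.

heading to target = atan2(0−-4, 2.5−-5) = 0.4900
Δθ = wrap(0.4900 − 0.2618) = 0.2282; ω₁ = Δθ/dt₁ = 0.1521
distance = √((2.5−-5)² + (0−-4)²) = 8.5000; v₂ = distance/dt₂ = 3.4000

ω₁ = 0.1521, v₂ = 3.4000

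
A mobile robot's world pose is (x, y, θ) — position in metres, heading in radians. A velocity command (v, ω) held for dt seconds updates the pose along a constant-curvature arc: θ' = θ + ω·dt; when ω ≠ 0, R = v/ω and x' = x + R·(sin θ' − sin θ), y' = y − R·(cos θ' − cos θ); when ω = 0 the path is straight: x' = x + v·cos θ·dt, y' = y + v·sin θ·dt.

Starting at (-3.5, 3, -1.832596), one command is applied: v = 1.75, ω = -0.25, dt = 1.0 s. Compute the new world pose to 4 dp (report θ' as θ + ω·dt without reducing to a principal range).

θ' = -1.8326 + -0.25·1.0 = -2.0826
R = v/ω = 1.75/-0.25 = -7.0000
x' = -3.5 + -7.0000·(sin -2.0826 − sin -1.8326) = -4.1584
y' = 3 − -7.0000·(cos -2.0826 − cos -1.8326) = 1.3835

(-4.1584, 1.3835, -2.0826)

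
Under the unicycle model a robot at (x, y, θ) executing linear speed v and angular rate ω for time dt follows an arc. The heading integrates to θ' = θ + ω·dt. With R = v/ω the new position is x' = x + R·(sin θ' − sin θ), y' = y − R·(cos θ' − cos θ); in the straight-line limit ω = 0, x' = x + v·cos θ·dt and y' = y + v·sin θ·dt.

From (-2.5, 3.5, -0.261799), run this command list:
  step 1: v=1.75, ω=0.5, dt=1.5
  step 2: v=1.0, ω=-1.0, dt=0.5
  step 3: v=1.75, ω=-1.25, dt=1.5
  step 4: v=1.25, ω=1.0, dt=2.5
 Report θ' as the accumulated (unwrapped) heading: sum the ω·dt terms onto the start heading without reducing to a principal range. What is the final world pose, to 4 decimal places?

(3.7500, 0.6607, 0.6132)

step 1: θ'=0.4882 (R=3.5000) → pose (0.0475, 3.7896, 0.4882)
step 2: θ'=-0.0118 (R=-1.0000) → pose (0.5283, 3.9064, -0.0118)
step 3: θ'=-1.8868 (R=-1.4000) → pose (1.8425, 2.0714, -1.8868)
step 4: θ'=0.6132 (R=1.2500) → pose (3.7500, 0.6607, 0.6132)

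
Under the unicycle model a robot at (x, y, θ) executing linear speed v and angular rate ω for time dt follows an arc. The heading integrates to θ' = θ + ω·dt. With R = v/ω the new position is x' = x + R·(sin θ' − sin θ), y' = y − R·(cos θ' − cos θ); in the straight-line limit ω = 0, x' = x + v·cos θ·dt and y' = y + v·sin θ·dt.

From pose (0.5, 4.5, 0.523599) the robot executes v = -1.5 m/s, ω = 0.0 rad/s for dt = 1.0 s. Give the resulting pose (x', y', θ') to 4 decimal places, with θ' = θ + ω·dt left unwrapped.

θ' = 0.5236 + 0.0·1.0 = 0.5236
ω = 0 → straight: x' = 0.5 + -1.5·cos(0.5236)·1.0 = -0.7990
y' = 4.5 + -1.5·sin(0.5236)·1.0 = 3.7500

(-0.7990, 3.7500, 0.5236)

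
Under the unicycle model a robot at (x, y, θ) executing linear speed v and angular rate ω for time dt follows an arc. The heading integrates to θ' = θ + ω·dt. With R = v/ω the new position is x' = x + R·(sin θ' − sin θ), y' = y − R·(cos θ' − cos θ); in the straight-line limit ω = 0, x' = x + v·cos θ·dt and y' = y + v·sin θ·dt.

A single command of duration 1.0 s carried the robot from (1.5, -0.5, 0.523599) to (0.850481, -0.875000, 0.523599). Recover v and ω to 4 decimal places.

Δθ = 0.523599 − 0.523599 = 0.000000
ω = Δθ/dt = 0.000000/1.0 = 0.0000
ω = 0 → v = (Δx·cos θ + Δy·sin θ)/dt = -0.7500

v = -0.7500, ω = 0.0000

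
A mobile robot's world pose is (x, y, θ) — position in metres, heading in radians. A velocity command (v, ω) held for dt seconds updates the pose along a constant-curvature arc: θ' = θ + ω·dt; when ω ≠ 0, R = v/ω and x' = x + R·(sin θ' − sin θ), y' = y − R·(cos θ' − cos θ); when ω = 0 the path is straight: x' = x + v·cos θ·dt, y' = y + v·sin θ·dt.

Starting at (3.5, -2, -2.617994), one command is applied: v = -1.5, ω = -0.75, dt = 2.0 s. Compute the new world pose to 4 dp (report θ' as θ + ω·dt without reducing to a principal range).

θ' = -2.6180 + -0.75·2.0 = -4.1180
R = v/ω = -1.5/-0.75 = 2.0000
x' = 3.5 + 2.0000·(sin -4.1180 − sin -2.6180) = 6.1570
y' = -2 − 2.0000·(cos -4.1180 − cos -2.6180) = -2.6120

(6.1570, -2.6120, -4.1180)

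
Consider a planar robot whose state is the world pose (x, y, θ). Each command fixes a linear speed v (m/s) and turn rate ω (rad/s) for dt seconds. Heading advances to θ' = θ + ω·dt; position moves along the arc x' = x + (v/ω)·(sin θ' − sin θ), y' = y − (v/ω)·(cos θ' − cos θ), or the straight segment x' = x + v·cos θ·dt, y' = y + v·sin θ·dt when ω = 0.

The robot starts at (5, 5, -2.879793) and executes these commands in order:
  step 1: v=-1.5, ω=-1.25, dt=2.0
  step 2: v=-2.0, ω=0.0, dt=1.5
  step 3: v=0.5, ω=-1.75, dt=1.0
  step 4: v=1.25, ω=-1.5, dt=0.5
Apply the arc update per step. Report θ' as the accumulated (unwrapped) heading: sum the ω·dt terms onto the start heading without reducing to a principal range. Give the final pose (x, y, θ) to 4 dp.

(5.0435, 0.1807, -7.8798)

step 1: θ'=-5.3798 (R=1.2000) → pose (6.2531, 3.0982, -5.3798)
step 2: θ'=-5.3798 (straight) → pose (4.3963, 0.7419, -5.3798)
step 3: θ'=-7.1298 (R=-0.2857) → pose (4.8347, 0.7543, -7.1298)
step 4: θ'=-7.8798 (R=-0.8333) → pose (5.0435, 0.1807, -7.8798)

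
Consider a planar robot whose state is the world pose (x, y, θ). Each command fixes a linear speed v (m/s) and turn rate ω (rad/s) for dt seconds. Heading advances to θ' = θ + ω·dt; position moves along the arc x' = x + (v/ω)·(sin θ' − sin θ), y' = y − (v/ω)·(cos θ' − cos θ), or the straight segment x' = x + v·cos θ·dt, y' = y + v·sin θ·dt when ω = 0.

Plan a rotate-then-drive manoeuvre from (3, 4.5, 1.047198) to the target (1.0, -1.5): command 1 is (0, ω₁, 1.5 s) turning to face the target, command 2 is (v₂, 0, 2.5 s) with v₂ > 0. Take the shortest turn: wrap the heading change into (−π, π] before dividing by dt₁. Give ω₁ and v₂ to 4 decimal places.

heading to target = atan2(-1.5−4.5, 1−3) = -1.8925
Δθ = wrap(-1.8925 − 1.0472) = -2.9397; ω₁ = Δθ/dt₁ = -1.9598
distance = √((1−3)² + (-1.5−4.5)²) = 6.3246; v₂ = distance/dt₂ = 2.5298

ω₁ = -1.9598, v₂ = 2.5298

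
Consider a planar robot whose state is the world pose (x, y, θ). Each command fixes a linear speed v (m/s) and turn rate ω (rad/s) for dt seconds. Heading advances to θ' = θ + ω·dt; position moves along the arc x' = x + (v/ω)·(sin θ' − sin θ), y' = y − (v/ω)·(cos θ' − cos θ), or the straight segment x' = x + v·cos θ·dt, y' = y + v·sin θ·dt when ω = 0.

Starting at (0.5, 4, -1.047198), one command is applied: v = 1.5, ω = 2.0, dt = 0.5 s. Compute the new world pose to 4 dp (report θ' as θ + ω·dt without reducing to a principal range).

(1.1141, 3.6258, -0.0472)

θ' = -1.0472 + 2.0·0.5 = -0.0472
R = v/ω = 1.5/2.0 = 0.7500
x' = 0.5 + 0.7500·(sin -0.0472 − sin -1.0472) = 1.1141
y' = 4 − 0.7500·(cos -0.0472 − cos -1.0472) = 3.6258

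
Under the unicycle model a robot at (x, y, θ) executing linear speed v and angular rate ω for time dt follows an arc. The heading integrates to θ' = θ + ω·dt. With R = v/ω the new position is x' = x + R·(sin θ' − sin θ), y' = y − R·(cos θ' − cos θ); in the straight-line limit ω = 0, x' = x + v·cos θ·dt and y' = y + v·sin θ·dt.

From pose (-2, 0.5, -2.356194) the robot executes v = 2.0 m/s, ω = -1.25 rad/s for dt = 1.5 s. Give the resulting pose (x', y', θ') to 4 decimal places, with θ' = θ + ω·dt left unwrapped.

θ' = -2.3562 + -1.25·1.5 = -4.2312
R = v/ω = 2.0/-1.25 = -1.6000
x' = -2 + -1.6000·(sin -4.2312 − sin -2.3562) = -4.5497
y' = 0.5 − -1.6000·(cos -4.2312 − cos -2.3562) = 0.8908

(-4.5497, 0.8908, -4.2312)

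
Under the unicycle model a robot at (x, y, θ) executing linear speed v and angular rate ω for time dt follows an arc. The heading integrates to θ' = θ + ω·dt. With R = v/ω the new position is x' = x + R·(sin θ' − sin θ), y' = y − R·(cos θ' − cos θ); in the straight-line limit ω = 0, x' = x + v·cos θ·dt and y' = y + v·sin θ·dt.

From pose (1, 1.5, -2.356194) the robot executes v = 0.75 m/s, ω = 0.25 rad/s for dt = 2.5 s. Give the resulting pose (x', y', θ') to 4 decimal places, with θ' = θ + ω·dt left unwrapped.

(0.1598, -0.1422, -1.7312)

θ' = -2.3562 + 0.25·2.5 = -1.7312
R = v/ω = 0.75/0.25 = 3.0000
x' = 1 + 3.0000·(sin -1.7312 − sin -2.3562) = 0.1598
y' = 1.5 − 3.0000·(cos -1.7312 − cos -2.3562) = -0.1422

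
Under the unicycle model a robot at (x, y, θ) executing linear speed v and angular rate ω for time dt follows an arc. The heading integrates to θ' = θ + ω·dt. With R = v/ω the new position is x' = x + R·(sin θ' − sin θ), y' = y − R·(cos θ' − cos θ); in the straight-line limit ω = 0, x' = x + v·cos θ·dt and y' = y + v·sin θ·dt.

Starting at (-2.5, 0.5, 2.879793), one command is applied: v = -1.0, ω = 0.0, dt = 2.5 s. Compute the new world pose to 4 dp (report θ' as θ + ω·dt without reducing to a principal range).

(-0.0852, -0.1470, 2.8798)

θ' = 2.8798 + 0.0·2.5 = 2.8798
ω = 0 → straight: x' = -2.5 + -1.0·cos(2.8798)·2.5 = -0.0852
y' = 0.5 + -1.0·sin(2.8798)·2.5 = -0.1470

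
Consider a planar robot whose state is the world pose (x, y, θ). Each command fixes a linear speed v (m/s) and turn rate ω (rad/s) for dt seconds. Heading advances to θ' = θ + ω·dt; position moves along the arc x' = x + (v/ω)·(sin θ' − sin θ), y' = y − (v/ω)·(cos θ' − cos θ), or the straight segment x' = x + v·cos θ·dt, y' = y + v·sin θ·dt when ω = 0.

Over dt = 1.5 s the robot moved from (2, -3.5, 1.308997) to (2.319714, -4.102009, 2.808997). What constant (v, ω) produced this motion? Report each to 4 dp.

Δθ = 2.808997 − 1.308997 = 1.500000
ω = Δθ/dt = 1.500000/1.5 = 1.0000
R = −Δy/(cos θ' − cos θ) = -0.5000
v = R·ω = -0.5000·1.0000 = -0.5000

v = -0.5000, ω = 1.0000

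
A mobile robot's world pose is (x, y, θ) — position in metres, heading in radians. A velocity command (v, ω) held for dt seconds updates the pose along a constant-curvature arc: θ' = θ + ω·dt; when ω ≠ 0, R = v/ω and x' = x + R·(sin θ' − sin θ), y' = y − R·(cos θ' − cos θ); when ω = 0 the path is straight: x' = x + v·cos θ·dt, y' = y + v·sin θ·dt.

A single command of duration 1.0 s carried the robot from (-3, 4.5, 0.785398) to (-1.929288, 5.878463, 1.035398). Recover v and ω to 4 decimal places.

Δθ = 1.035398 − 0.785398 = 0.250000
ω = Δθ/dt = 0.250000/1.0 = 0.2500
R = −Δy/(cos θ' − cos θ) = 7.0000
v = R·ω = 7.0000·0.2500 = 1.7500

v = 1.7500, ω = 0.2500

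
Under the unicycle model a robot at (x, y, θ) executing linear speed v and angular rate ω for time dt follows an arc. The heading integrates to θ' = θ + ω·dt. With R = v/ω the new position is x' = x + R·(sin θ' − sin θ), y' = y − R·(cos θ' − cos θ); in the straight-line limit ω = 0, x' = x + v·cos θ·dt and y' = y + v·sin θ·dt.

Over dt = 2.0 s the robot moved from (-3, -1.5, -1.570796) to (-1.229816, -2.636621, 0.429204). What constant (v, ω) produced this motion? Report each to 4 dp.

Δθ = 0.429204 − -1.570796 = 2.000000
ω = Δθ/dt = 2.000000/2.0 = 1.0000
R = Δx/(sin θ' − sin θ) = 1.2500
v = R·ω = 1.2500·1.0000 = 1.2500

v = 1.2500, ω = 1.0000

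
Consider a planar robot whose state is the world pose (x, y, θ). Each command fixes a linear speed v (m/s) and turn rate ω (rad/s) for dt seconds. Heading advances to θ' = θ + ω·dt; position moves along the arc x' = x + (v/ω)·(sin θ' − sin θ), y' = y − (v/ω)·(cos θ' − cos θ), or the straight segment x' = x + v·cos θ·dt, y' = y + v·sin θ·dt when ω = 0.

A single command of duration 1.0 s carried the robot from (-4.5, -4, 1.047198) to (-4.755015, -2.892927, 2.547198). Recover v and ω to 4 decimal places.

v = 1.2500, ω = 1.5000

Δθ = 2.547198 − 1.047198 = 1.500000
ω = Δθ/dt = 1.500000/1.0 = 1.5000
R = −Δy/(cos θ' − cos θ) = 0.8333
v = R·ω = 0.8333·1.5000 = 1.2500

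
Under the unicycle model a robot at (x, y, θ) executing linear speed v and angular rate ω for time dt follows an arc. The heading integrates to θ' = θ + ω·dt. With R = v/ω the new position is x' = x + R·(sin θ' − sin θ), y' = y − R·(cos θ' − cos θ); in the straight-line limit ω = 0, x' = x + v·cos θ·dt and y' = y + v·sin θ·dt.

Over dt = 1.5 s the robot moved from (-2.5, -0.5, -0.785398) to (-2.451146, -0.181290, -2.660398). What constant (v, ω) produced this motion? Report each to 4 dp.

Δθ = -2.660398 − -0.785398 = -1.875000
ω = Δθ/dt = -1.875000/1.5 = -1.2500
R = −Δy/(cos θ' − cos θ) = 0.2000
v = R·ω = 0.2000·-1.2500 = -0.2500

v = -0.2500, ω = -1.2500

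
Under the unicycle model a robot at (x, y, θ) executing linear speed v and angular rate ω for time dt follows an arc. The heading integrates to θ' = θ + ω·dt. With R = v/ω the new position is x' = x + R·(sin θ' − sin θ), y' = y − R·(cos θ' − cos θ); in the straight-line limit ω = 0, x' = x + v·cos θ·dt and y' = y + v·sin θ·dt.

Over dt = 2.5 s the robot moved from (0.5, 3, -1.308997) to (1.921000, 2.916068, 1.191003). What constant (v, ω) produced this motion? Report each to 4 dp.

v = 0.7500, ω = 1.0000

Δθ = 1.191003 − -1.308997 = 2.500000
ω = Δθ/dt = 2.500000/2.5 = 1.0000
R = Δx/(sin θ' − sin θ) = 0.7500
v = R·ω = 0.7500·1.0000 = 0.7500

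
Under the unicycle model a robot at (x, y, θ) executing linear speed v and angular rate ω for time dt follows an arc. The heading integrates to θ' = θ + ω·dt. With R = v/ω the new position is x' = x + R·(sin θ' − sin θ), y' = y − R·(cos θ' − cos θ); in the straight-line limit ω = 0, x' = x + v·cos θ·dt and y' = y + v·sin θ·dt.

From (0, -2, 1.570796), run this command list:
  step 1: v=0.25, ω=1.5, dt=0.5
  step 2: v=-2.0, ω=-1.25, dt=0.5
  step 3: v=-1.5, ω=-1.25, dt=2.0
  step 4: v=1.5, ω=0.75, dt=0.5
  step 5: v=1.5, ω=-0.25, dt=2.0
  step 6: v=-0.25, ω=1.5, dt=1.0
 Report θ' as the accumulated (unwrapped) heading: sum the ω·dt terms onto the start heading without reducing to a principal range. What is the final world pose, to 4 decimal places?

step 1: θ'=2.3208 (R=0.1667) → pose (-0.0447, -1.8864, 2.3208)
step 2: θ'=1.6958 (R=1.6000) → pose (0.3721, -2.7775, 1.6958)
step 3: θ'=-0.8042 (R=1.2000) → pose (-1.6829, -3.7596, -0.8042)
step 4: θ'=-0.4292 (R=2.0000) → pose (-1.0746, -4.1908, -0.4292)
step 5: θ'=-0.9292 (R=-6.0000) → pose (1.2354, -6.0557, -0.9292)
step 6: θ'=0.5708 (R=-0.1667) → pose (1.0118, -6.0152, 0.5708)

(1.0118, -6.0152, 0.5708)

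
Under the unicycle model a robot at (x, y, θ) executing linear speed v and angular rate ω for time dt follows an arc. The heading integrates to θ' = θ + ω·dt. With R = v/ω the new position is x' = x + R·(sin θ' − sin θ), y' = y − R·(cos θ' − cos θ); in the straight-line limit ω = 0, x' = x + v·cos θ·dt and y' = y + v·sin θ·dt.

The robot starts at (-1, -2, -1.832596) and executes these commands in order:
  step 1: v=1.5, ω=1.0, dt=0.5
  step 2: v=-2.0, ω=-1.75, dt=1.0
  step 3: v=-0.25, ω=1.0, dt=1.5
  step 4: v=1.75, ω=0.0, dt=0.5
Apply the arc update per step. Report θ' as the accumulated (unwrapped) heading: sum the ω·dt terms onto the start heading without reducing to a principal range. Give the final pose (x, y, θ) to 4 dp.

(0.2594, -1.9600, -1.5826)

step 1: θ'=-1.3326 (R=1.5000) → pose (-1.0088, -2.7422, -1.3326)
step 2: θ'=-3.0826 (R=1.1429) → pose (0.0344, -1.3316, -3.0826)
step 3: θ'=-1.5826 (R=-0.2500) → pose (0.2697, -1.0850, -1.5826)
step 4: θ'=-1.5826 (straight) → pose (0.2594, -1.9600, -1.5826)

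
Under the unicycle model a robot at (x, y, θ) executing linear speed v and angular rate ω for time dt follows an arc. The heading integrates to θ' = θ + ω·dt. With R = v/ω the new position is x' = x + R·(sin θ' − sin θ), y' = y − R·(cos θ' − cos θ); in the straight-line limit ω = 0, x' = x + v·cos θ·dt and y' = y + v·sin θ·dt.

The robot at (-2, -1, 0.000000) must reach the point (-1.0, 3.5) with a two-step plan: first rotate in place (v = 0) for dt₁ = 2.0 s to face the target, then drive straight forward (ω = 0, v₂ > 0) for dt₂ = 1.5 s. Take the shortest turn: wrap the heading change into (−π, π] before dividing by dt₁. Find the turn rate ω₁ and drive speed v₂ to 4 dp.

ω₁ = 0.6761, v₂ = 3.0732

heading to target = atan2(3.5−-1, -1−-2) = 1.3521
Δθ = wrap(1.3521 − 0.0000) = 1.3521; ω₁ = Δθ/dt₁ = 0.6761
distance = √((-1−-2)² + (3.5−-1)²) = 4.6098; v₂ = distance/dt₂ = 3.0732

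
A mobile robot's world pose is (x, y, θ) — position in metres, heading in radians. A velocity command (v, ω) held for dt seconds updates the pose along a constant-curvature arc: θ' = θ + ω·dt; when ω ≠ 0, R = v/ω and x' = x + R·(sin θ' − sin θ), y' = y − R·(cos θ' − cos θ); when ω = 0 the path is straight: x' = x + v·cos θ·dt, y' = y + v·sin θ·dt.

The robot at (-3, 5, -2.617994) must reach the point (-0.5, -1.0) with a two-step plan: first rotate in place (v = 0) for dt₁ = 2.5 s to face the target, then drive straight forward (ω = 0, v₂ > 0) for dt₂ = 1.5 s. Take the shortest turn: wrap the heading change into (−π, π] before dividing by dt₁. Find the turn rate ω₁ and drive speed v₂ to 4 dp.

heading to target = atan2(-1−5, -0.5−-3) = -1.1760
Δθ = wrap(-1.1760 − -2.6180) = 1.4420; ω₁ = Δθ/dt₁ = 0.5768
distance = √((-0.5−-3)² + (-1−5)²) = 6.5000; v₂ = distance/dt₂ = 4.3333

ω₁ = 0.5768, v₂ = 4.3333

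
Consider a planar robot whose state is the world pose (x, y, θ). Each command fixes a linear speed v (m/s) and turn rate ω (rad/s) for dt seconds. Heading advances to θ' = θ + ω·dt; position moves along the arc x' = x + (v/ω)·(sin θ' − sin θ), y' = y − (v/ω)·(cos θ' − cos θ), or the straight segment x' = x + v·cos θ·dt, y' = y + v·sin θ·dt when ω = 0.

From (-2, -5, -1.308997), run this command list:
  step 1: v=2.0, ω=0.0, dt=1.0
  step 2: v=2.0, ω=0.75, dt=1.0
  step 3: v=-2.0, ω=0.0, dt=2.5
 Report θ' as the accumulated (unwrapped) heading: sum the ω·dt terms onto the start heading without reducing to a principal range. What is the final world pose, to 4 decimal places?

(-4.5597, -5.8508, -0.5590)

step 1: θ'=-1.3090 (straight) → pose (-1.4824, -6.9319, -1.3090)
step 2: θ'=-0.5590 (R=2.6667) → pose (-0.3208, -8.5024, -0.5590)
step 3: θ'=-0.5590 (straight) → pose (-4.5597, -5.8508, -0.5590)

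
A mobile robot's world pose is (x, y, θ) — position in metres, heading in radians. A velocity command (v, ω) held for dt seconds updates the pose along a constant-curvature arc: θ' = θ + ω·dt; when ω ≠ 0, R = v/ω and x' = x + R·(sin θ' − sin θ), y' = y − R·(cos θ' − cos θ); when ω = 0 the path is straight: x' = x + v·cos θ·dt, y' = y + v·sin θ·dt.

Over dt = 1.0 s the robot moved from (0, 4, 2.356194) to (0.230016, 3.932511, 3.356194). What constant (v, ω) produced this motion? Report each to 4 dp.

v = -0.2500, ω = 1.0000

Δθ = 3.356194 − 2.356194 = 1.000000
ω = Δθ/dt = 1.000000/1.0 = 1.0000
R = Δx/(sin θ' − sin θ) = -0.2500
v = R·ω = -0.2500·1.0000 = -0.2500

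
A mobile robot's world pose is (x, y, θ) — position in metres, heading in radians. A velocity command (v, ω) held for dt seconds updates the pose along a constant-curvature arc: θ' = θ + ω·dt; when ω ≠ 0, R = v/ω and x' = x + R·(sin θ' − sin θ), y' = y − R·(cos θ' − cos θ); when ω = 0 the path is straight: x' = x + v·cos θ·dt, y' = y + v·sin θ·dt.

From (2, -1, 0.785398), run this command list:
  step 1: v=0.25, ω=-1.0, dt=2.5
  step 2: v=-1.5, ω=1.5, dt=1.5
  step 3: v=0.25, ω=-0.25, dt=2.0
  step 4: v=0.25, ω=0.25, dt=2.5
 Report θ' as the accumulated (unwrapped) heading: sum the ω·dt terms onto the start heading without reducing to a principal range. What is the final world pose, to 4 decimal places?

(1.9772, 0.1397, 0.6604)

step 1: θ'=-1.7146 (R=-0.2500) → pose (2.4242, -1.2126, -1.7146)
step 2: θ'=0.5354 (R=-1.0000) → pose (0.9243, -0.2092, 0.5354)
step 3: θ'=0.0354 (R=-1.0000) → pose (1.3991, -0.0699, 0.0354)
step 4: θ'=0.6604 (R=1.0000) → pose (1.9772, 0.1397, 0.6604)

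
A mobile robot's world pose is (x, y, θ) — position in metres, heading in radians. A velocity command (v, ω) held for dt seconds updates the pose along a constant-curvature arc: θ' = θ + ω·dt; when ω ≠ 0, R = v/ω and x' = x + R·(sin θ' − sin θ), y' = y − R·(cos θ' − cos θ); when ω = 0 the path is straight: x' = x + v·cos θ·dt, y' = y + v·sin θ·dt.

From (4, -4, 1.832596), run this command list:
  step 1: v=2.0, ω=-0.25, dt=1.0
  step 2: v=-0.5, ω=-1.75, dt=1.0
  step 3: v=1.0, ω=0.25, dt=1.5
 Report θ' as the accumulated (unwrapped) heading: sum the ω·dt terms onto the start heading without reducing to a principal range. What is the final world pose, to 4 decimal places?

(4.8856, -2.2790, 0.2076)

step 1: θ'=1.5826 (R=-8.0000) → pose (3.7280, -2.0238, 1.5826)
step 2: θ'=-0.1674 (R=0.2857) → pose (3.3947, -2.3089, -0.1674)
step 3: θ'=0.2076 (R=4.0000) → pose (4.8856, -2.2790, 0.2076)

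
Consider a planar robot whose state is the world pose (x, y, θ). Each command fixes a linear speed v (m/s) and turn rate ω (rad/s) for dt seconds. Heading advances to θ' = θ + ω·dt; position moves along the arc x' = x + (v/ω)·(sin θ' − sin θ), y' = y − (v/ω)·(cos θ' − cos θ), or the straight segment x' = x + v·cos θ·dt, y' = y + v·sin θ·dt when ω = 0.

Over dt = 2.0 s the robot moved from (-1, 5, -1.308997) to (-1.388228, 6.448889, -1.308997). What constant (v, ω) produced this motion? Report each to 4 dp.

Δθ = -1.308997 − -1.308997 = 0.000000
ω = Δθ/dt = 0.000000/2.0 = 0.0000
ω = 0 → v = (Δx·cos θ + Δy·sin θ)/dt = -0.7500

v = -0.7500, ω = 0.0000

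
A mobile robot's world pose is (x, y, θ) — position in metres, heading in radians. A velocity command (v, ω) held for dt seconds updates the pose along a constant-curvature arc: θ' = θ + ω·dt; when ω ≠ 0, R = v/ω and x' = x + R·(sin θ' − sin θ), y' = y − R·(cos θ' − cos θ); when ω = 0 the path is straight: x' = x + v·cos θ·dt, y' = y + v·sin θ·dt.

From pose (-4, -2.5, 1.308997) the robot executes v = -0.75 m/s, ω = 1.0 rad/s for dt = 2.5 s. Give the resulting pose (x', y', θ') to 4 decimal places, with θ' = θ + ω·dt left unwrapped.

(-2.8113, -3.2832, 3.8090)

θ' = 1.3090 + 1.0·2.5 = 3.8090
R = v/ω = -0.75/1.0 = -0.7500
x' = -4 + -0.7500·(sin 3.8090 − sin 1.3090) = -2.8113
y' = -2.5 − -0.7500·(cos 3.8090 − cos 1.3090) = -3.2832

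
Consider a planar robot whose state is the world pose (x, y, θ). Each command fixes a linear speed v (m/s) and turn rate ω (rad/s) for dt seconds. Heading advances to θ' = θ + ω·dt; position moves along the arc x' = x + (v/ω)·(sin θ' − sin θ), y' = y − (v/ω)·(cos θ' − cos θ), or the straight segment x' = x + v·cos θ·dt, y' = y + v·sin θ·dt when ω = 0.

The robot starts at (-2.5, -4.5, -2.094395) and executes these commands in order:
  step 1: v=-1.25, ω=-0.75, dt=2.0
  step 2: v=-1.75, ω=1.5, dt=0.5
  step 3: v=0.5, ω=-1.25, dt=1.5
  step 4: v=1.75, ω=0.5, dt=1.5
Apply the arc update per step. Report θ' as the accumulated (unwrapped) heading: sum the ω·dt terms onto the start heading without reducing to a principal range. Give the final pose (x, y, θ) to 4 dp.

step 1: θ'=-3.5944 (R=1.6667) → pose (-0.3275, -3.8346, -3.5944)
step 2: θ'=-2.8444 (R=-1.1667) → pose (0.5246, -3.9011, -2.8444)
step 3: θ'=-4.7194 (R=-0.4000) → pose (0.0074, -3.5158, -4.7194)
step 4: θ'=-3.9694 (R=3.5000) → pose (-0.9149, -1.1235, -3.9694)

(-0.9149, -1.1235, -3.9694)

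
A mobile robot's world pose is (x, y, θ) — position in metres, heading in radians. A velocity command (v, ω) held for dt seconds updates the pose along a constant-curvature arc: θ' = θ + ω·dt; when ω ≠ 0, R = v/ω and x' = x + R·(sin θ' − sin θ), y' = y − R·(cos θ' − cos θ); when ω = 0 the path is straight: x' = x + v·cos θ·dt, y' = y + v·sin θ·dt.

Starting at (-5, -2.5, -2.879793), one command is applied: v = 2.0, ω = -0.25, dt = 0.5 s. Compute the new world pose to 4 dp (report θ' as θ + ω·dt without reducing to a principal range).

θ' = -2.8798 + -0.25·0.5 = -3.0048
R = v/ω = 2.0/-0.25 = -8.0000
x' = -5 + -8.0000·(sin -3.0048 − sin -2.8798) = -5.9796
y' = -2.5 − -8.0000·(cos -3.0048 − cos -2.8798) = -2.6979

(-5.9796, -2.6979, -3.0048)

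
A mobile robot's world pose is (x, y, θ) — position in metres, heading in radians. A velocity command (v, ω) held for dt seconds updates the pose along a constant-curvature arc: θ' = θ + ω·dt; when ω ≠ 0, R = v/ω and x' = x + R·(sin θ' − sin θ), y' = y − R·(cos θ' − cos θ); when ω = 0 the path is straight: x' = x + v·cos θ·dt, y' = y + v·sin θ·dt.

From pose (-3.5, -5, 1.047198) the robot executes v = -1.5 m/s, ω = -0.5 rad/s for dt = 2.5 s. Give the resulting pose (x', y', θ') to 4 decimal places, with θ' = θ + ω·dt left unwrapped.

(-6.7023, -6.4385, -0.2028)

θ' = 1.0472 + -0.5·2.5 = -0.2028
R = v/ω = -1.5/-0.5 = 3.0000
x' = -3.5 + 3.0000·(sin -0.2028 − sin 1.0472) = -6.7023
y' = -5 − 3.0000·(cos -0.2028 − cos 1.0472) = -6.4385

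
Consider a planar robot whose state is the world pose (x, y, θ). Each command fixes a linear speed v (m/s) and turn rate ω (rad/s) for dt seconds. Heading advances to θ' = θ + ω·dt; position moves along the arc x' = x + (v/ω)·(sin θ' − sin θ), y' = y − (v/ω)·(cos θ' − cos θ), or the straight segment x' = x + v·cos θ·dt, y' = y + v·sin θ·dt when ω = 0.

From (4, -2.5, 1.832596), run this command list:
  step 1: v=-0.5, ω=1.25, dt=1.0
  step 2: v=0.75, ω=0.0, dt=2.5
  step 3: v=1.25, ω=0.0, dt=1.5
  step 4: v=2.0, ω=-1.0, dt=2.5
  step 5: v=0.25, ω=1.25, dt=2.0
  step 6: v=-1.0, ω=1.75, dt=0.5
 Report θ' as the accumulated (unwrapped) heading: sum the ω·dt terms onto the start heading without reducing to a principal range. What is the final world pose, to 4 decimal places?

step 1: θ'=3.0826 (R=-0.4000) → pose (4.3628, -2.7958, 3.0826)
step 2: θ'=3.0826 (straight) → pose (2.4910, -2.6852, 3.0826)
step 3: θ'=3.0826 (straight) → pose (0.6193, -2.5747, 3.0826)
step 4: θ'=0.5826 (R=-2.0000) → pose (-0.3632, 1.0919, 0.5826)
step 5: θ'=3.0826 (R=0.2000) → pose (-0.4614, 1.4586, 3.0826)
step 6: θ'=3.9576 (R=-0.5714) → pose (-0.0115, 1.6375, 3.9576)

(-0.0115, 1.6375, 3.9576)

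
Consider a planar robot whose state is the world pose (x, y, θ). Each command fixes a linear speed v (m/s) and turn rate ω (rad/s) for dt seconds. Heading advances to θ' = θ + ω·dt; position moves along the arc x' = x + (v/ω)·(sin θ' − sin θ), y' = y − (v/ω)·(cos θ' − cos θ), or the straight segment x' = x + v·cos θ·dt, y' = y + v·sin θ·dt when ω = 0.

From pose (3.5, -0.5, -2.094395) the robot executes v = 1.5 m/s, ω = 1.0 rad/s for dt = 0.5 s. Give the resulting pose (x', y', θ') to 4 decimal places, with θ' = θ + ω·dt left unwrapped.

(3.2995, -1.2146, -1.5944)

θ' = -2.0944 + 1.0·0.5 = -1.5944
R = v/ω = 1.5/1.0 = 1.5000
x' = 3.5 + 1.5000·(sin -1.5944 − sin -2.0944) = 3.2995
y' = -0.5 − 1.5000·(cos -1.5944 − cos -2.0944) = -1.2146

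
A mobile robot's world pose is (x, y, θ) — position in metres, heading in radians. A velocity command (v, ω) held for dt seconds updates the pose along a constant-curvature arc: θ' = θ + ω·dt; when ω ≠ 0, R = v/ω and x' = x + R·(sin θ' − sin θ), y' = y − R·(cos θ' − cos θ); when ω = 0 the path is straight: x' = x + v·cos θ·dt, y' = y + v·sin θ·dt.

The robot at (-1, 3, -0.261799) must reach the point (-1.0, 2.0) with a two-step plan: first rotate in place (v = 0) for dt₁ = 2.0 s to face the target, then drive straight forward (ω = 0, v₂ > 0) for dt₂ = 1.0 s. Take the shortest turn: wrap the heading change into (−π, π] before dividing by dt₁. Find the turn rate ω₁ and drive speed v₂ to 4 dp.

heading to target = atan2(2−3, -1−-1) = -1.5708
Δθ = wrap(-1.5708 − -0.2618) = -1.3090; ω₁ = Δθ/dt₁ = -0.6545
distance = √((-1−-1)² + (2−3)²) = 1.0000; v₂ = distance/dt₂ = 1.0000

ω₁ = -0.6545, v₂ = 1.0000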